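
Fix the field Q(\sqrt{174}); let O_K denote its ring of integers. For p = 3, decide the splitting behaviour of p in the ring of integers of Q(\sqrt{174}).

174 mod 4 = 2, hence disc K = 4·174 = 696 and O_K = ℤ[√174].
disc(K) = 696 = 3·232, so p = 3 is ramified.

ramified — (3) = 𝔭²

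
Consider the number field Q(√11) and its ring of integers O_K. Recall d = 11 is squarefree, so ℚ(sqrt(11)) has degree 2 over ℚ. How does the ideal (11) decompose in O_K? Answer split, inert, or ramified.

ramifies in O_K

d = 11 ≡ 3 (mod 4), so O_K = ℤ[√11] and disc(K) = 4d = 44.
disc(K) = 44 = 11·4, so p = 11 is ramified.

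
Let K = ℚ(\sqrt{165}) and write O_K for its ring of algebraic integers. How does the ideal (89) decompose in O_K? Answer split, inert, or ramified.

Since 165 ≡ 1 mod 4, the ring of integers is ℤ[(1+√165)/2] with discriminant 165.
89 ∤ 165, so 89 is unramified.
Legendre symbol by Euler's criterion: (165/89) ≡ 165^44 ≡ 88 (mod 89), i.e. (165/89) = -1.
Legendre symbol -1 ⇒ 89 is inert.

remains prime (inert)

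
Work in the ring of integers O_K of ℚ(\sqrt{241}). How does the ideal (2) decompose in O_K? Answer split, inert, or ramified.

splits completely

241 mod 4 = 1, hence disc K = 241 and O_K = ℤ[(1+√241)/2].
disc(K) = 241 is not divisible by 2; 2 is unramified.
For p = 2 with d ≡ 1 (mod 4): d mod 8 = 1, so 2 splits.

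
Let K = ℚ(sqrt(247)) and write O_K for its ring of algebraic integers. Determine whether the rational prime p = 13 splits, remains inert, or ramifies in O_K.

d = 247 ≡ 3 (mod 4), so O_K = ℤ[√247] and disc(K) = 4d = 988.
Ramification test: 13 | 988. The prime 13 ramifies in K.

ramified — (13) = 𝔭²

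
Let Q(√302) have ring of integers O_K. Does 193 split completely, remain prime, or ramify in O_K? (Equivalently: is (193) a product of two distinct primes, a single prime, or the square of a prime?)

d = 302 ≡ 2 (mod 4), so O_K = ℤ[√302] and disc(K) = 4d = 1208.
193 ∤ 1208, so 193 is unramified.
Compute (302/193) via Euler: 109^((193-1)/2) mod 193 = 1, so (302/193) = 1.
(302/193) = 1, so 193 splits.

splits completely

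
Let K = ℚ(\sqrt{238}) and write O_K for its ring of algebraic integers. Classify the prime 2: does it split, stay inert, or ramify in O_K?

238 mod 4 = 2, hence disc K = 4·238 = 952 and O_K = ℤ[√238].
2 divides disc(K) = 952, so 2 ramifies.

ramified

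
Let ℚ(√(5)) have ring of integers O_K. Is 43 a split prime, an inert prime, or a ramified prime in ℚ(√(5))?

d = 5 ≡ 1 (mod 4), so O_K = ℤ[(1+√5)/2] and disc(K) = d = 5.
Since gcd(43, 5) = 1 the prime 43 does not ramify.
Euler's criterion: 5^21 mod 43 = 42. Thus (5|43) = -1.
(5/43) = -1, so 43 is inert.

inert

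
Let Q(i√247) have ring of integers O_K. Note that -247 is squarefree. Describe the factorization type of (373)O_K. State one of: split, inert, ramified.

-247 mod 4 = 1, hence disc K = -247 and O_K = ℤ[(1+√-247)/2].
disc(K) = -247 is not divisible by 373; 373 is unramified.
Euler's criterion: (-247)^186 mod 373 = 372. Thus (-247|373) = -1.
(-247/373) = -1, so 373 is inert.

373 remains inert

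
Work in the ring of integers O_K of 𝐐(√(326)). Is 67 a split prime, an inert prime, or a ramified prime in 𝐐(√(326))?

326 mod 4 = 2, hence disc K = 4·326 = 1304 and O_K = ℤ[√326].
67 ∤ 1304, so 67 is unramified.
Euler's criterion: 326^33 mod 67 = 66. Thus (326|67) = -1.
Legendre symbol -1 ⇒ 67 is inert.

inert — (67) stays prime in O_K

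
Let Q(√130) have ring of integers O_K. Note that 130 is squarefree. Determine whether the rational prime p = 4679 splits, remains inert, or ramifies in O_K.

Since 130 ≢ 1 mod 4, the ring of integers is ℤ[√130] with discriminant 4·130 = 520.
4679 ∤ 520, so 4679 is unramified.
(130/4679) = 130^2339 mod 4679 = 1, giving Legendre symbol 1.
(130/4679) = 1, so 4679 splits.

split — (4679) = 𝔭₁𝔭₂ with 𝔭₁ ≠ 𝔭₂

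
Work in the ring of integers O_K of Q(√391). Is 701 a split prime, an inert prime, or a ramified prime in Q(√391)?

inert — (701) stays prime in O_K

Since 391 ≢ 1 mod 4, the ring of integers is ℤ[√391] with discriminant 4·391 = 1564.
701 ∤ 1564, so 701 is unramified.
(391/701) = 391^350 mod 701 = 700, giving Legendre symbol -1.
(391/701) = -1, so 701 is inert.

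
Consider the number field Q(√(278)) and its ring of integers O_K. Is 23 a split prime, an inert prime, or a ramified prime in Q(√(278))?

d = 278 ≡ 2 (mod 4), so O_K = ℤ[√278] and disc(K) = 4d = 1112.
23 ∤ 1112, so 23 is unramified.
(278/23) = 2^11 mod 23 = 1, giving Legendre symbol 1.
d is a quadratic residue mod p, hence 23 splits in O_K.

split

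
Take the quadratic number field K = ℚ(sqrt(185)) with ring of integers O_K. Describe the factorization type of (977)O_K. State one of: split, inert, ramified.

977 splits in O_K

d = 185 ≡ 1 (mod 4), so O_K = ℤ[(1+√185)/2] and disc(K) = d = 185.
Since gcd(977, 185) = 1 the prime 977 does not ramify.
Euler's criterion: 185^488 mod 977 = 1. Thus (185|977) = 1.
d is a quadratic residue mod p, hence 977 splits in O_K.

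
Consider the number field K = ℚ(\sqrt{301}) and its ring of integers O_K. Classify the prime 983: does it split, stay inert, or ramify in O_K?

d = 301 ≡ 1 (mod 4), so O_K = ℤ[(1+√301)/2] and disc(K) = d = 301.
Since gcd(983, 301) = 1 the prime 983 does not ramify.
Compute (301/983) via Euler: 301^((983-1)/2) mod 983 = 1, so (301/983) = 1.
Legendre symbol 1 ⇒ 983 is split.

split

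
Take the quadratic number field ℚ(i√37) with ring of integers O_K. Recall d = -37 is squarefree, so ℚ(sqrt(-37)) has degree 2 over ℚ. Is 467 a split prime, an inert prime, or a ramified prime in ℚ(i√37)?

-37 mod 4 = 3, hence disc K = 4·(-37) = -148 and O_K = ℤ[√-37].
467 ∤ -148, so 467 is unramified.
Legendre symbol by Euler's criterion: (-37/467) ≡ (-37)^233 ≡ 1 (mod 467), i.e. (-37/467) = 1.
d is a quadratic residue mod p, hence 467 splits in O_K.

467 splits in O_K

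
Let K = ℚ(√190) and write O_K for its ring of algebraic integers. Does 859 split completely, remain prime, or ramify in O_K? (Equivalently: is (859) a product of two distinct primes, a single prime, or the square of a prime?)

190 mod 4 = 2, hence disc K = 4·190 = 760 and O_K = ℤ[√190].
Since gcd(859, 760) = 1 the prime 859 does not ramify.
Compute (190/859) via Euler: 190^((859-1)/2) mod 859 = 1, so (190/859) = 1.
Legendre symbol 1 ⇒ 859 is split.

splits completely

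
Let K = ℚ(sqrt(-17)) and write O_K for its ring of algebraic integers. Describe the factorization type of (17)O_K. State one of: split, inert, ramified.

ramified

Since -17 ≢ 1 mod 4, the ring of integers is ℤ[√-17] with discriminant 4·(-17) = -68.
Ramification test: 17 | -68. The prime 17 ramifies in K.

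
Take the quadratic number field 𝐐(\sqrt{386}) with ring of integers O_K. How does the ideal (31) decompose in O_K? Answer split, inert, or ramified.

31 splits in O_K

Since 386 ≢ 1 mod 4, the ring of integers is ℤ[√386] with discriminant 4·386 = 1544.
Since gcd(31, 1544) = 1 the prime 31 does not ramify.
(386/31) = 14^15 mod 31 = 1, giving Legendre symbol 1.
Legendre symbol 1 ⇒ 31 is split.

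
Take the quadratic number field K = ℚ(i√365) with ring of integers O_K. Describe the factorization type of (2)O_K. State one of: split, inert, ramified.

Since -365 ≢ 1 mod 4, the ring of integers is ℤ[√-365] with discriminant 4·(-365) = -1460.
Ramification test: 2 | -1460. The prime 2 ramifies in K.

ramified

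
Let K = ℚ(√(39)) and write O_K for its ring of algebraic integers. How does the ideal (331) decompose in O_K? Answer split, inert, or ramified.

splits completely

Since 39 ≢ 1 mod 4, the ring of integers is ℤ[√39] with discriminant 4·39 = 156.
Since gcd(331, 156) = 1 the prime 331 does not ramify.
(39/331) = 39^165 mod 331 = 1, giving Legendre symbol 1.
Legendre symbol 1 ⇒ 331 is split.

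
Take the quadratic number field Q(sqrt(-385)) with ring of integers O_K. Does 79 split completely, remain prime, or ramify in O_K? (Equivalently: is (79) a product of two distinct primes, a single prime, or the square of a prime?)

-385 mod 4 = 3, hence disc K = 4·(-385) = -1540 and O_K = ℤ[√-385].
disc(K) = -1540 is not divisible by 79; 79 is unramified.
(-385/79) = 10^39 mod 79 = 1, giving Legendre symbol 1.
d is a quadratic residue mod p, hence 79 splits in O_K.

79 splits in O_K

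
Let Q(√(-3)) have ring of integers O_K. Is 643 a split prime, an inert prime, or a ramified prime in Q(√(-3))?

Since -3 ≡ 1 mod 4, the ring of integers is ℤ[(1+√-3)/2] with discriminant -3.
disc(K) = -3 is not divisible by 643; 643 is unramified.
Compute (-3/643) via Euler: 640^((643-1)/2) mod 643 = 1, so (-3/643) = 1.
(-3/643) = 1, so 643 splits.

splits completely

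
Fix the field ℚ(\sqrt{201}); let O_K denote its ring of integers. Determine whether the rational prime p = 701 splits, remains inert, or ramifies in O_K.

Since 201 ≡ 1 mod 4, the ring of integers is ℤ[(1+√201)/2] with discriminant 201.
Since gcd(701, 201) = 1 the prime 701 does not ramify.
Compute (201/701) via Euler: 201^((701-1)/2) mod 701 = 1, so (201/701) = 1.
Legendre symbol 1 ⇒ 701 is split.

splits completely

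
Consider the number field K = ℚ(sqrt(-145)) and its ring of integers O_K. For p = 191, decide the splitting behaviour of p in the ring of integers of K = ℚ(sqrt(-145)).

Since -145 ≢ 1 mod 4, the ring of integers is ℤ[√-145] with discriminant 4·(-145) = -580.
disc(K) = -580 is not divisible by 191; 191 is unramified.
Compute (-145/191) via Euler: 46^((191-1)/2) mod 191 = 1, so (-145/191) = 1.
Legendre symbol 1 ⇒ 191 is split.

split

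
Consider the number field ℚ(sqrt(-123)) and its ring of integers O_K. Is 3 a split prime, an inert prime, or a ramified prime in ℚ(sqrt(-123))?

ramified — (3) = 𝔭²

-123 mod 4 = 1, hence disc K = -123 and O_K = ℤ[(1+√-123)/2].
Ramification test: 3 | -123. The prime 3 ramifies in K.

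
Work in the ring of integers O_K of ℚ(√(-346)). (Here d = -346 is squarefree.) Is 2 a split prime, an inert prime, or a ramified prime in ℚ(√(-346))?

2 is ramified

-346 mod 4 = 2, hence disc K = 4·(-346) = -1384 and O_K = ℤ[√-346].
2 divides disc(K) = -1384, so 2 ramifies.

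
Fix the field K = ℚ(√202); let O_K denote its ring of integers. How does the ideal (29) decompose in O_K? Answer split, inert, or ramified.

d = 202 ≡ 2 (mod 4), so O_K = ℤ[√202] and disc(K) = 4d = 808.
disc(K) = 808 is not divisible by 29; 29 is unramified.
Legendre symbol by Euler's criterion: (202/29) ≡ 202^14 ≡ 1 (mod 29), i.e. (202/29) = 1.
d is a quadratic residue mod p, hence 29 splits in O_K.

splits completely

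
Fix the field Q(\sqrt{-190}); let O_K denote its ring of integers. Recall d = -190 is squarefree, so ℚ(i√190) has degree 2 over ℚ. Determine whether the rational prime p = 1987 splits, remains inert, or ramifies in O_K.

d = -190 ≡ 2 (mod 4), so O_K = ℤ[√-190] and disc(K) = 4d = -760.
1987 ∤ -760, so 1987 is unramified.
(-190/1987) = 1797^993 mod 1987 = 1, giving Legendre symbol 1.
Legendre symbol 1 ⇒ 1987 is split.

split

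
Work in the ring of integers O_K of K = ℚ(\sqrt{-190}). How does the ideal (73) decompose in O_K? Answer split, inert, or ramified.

-190 mod 4 = 2, hence disc K = 4·(-190) = -760 and O_K = ℤ[√-190].
disc(K) = -760 is not divisible by 73; 73 is unramified.
Compute (-190/73) via Euler: 29^((73-1)/2) mod 73 = 72, so (-190/73) = -1.
d is a non-residue mod p, hence 73 remains inert in O_K.

remains prime (inert)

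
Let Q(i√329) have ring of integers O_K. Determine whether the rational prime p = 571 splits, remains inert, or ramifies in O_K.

inert

-329 mod 4 = 3, hence disc K = 4·(-329) = -1316 and O_K = ℤ[√-329].
Since gcd(571, -1316) = 1 the prime 571 does not ramify.
(-329/571) = 242^285 mod 571 = 570, giving Legendre symbol -1.
(-329/571) = -1, so 571 is inert.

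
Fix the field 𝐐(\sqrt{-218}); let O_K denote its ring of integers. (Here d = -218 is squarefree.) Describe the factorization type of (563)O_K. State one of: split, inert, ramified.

inert — (563) stays prime in O_K

Since -218 ≢ 1 mod 4, the ring of integers is ℤ[√-218] with discriminant 4·(-218) = -872.
563 ∤ -872, so 563 is unramified.
Compute (-218/563) via Euler: 345^((563-1)/2) mod 563 = 562, so (-218/563) = -1.
(-218/563) = -1, so 563 is inert.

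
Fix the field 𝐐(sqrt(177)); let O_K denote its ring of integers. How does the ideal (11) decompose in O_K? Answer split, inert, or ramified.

splits completely

Since 177 ≡ 1 mod 4, the ring of integers is ℤ[(1+√177)/2] with discriminant 177.
11 ∤ 177, so 11 is unramified.
Euler's criterion: 177^5 mod 11 = 1. Thus (177|11) = 1.
d is a quadratic residue mod p, hence 11 splits in O_K.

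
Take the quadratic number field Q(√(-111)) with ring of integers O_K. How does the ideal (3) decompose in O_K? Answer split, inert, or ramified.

ramified

-111 mod 4 = 1, hence disc K = -111 and O_K = ℤ[(1+√-111)/2].
3 divides disc(K) = -111, so 3 ramifies.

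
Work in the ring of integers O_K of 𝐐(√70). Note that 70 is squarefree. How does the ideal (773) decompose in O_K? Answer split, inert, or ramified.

Since 70 ≢ 1 mod 4, the ring of integers is ℤ[√70] with discriminant 4·70 = 280.
Since gcd(773, 280) = 1 the prime 773 does not ramify.
Euler's criterion: 70^386 mod 773 = 772. Thus (70|773) = -1.
(70/773) = -1, so 773 is inert.

p is inert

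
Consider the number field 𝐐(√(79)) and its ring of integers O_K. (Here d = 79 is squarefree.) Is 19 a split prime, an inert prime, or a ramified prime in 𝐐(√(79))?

remains prime (inert)

79 mod 4 = 3, hence disc K = 4·79 = 316 and O_K = ℤ[√79].
19 ∤ 316, so 19 is unramified.
Euler's criterion: 79^9 mod 19 = 18. Thus (79|19) = -1.
Legendre symbol -1 ⇒ 19 is inert.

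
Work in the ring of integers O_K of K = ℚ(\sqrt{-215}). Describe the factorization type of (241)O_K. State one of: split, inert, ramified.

-215 mod 4 = 1, hence disc K = -215 and O_K = ℤ[(1+√-215)/2].
241 ∤ -215, so 241 is unramified.
Legendre symbol by Euler's criterion: (-215/241) ≡ (-215)^120 ≡ 240 (mod 241), i.e. (-215/241) = -1.
(-215/241) = -1, so 241 is inert.

inert — (241) stays prime in O_K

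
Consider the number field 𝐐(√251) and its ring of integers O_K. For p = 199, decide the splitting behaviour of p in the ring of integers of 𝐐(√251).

251 mod 4 = 3, hence disc K = 4·251 = 1004 and O_K = ℤ[√251].
199 ∤ 1004, so 199 is unramified.
Compute (251/199) via Euler: 52^((199-1)/2) mod 199 = 1, so (251/199) = 1.
Legendre symbol 1 ⇒ 199 is split.

199 splits in O_K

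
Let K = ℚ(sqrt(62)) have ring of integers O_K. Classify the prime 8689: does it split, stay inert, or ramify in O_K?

Since 62 ≢ 1 mod 4, the ring of integers is ℤ[√62] with discriminant 4·62 = 248.
8689 ∤ 248, so 8689 is unramified.
Legendre symbol by Euler's criterion: (62/8689) ≡ 62^4344 ≡ 1 (mod 8689), i.e. (62/8689) = 1.
Legendre symbol 1 ⇒ 8689 is split.

p splits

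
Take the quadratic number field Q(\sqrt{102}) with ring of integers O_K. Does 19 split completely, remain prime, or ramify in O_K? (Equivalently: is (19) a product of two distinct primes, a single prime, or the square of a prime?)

d = 102 ≡ 2 (mod 4), so O_K = ℤ[√102] and disc(K) = 4d = 408.
19 ∤ 408, so 19 is unramified.
(102/19) = 7^9 mod 19 = 1, giving Legendre symbol 1.
Legendre symbol 1 ⇒ 19 is split.

p splits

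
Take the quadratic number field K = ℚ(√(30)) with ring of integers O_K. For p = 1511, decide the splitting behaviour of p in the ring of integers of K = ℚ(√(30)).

p splits

d = 30 ≡ 2 (mod 4), so O_K = ℤ[√30] and disc(K) = 4d = 120.
disc(K) = 120 is not divisible by 1511; 1511 is unramified.
Euler's criterion: 30^755 mod 1511 = 1. Thus (30|1511) = 1.
Legendre symbol 1 ⇒ 1511 is split.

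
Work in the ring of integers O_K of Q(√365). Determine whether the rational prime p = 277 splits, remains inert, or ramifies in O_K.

365 mod 4 = 1, hence disc K = 365 and O_K = ℤ[(1+√365)/2].
disc(K) = 365 is not divisible by 277; 277 is unramified.
Compute (365/277) via Euler: 88^((277-1)/2) mod 277 = 1, so (365/277) = 1.
d is a quadratic residue mod p, hence 277 splits in O_K.

p splits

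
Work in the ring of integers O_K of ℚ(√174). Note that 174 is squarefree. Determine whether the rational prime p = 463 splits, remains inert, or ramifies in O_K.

Since 174 ≢ 1 mod 4, the ring of integers is ℤ[√174] with discriminant 4·174 = 696.
463 ∤ 696, so 463 is unramified.
Legendre symbol by Euler's criterion: (174/463) ≡ 174^231 ≡ 462 (mod 463), i.e. (174/463) = -1.
d is a non-residue mod p, hence 463 remains inert in O_K.

p is inert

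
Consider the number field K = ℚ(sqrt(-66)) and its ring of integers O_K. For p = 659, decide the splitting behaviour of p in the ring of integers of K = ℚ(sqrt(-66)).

659 splits in O_K

d = -66 ≡ 2 (mod 4), so O_K = ℤ[√-66] and disc(K) = 4d = -264.
659 ∤ -264, so 659 is unramified.
Legendre symbol by Euler's criterion: (-66/659) ≡ (-66)^329 ≡ 1 (mod 659), i.e. (-66/659) = 1.
(-66/659) = 1, so 659 splits.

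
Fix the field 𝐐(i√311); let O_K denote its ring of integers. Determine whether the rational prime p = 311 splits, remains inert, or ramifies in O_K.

Since -311 ≡ 1 mod 4, the ring of integers is ℤ[(1+√-311)/2] with discriminant -311.
disc(K) = -311 = 311·(-1), so p = 311 is ramified.

ramified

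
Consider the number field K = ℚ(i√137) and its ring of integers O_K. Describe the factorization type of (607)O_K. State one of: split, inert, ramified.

d = -137 ≡ 3 (mod 4), so O_K = ℤ[√-137] and disc(K) = 4d = -548.
Since gcd(607, -548) = 1 the prime 607 does not ramify.
(-137/607) = 470^303 mod 607 = 606, giving Legendre symbol -1.
Legendre symbol -1 ⇒ 607 is inert.

inert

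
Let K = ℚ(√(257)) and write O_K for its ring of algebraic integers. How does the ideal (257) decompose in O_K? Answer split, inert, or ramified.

257 mod 4 = 1, hence disc K = 257 and O_K = ℤ[(1+√257)/2].
257 divides disc(K) = 257, so 257 ramifies.

ramified — (257) = 𝔭²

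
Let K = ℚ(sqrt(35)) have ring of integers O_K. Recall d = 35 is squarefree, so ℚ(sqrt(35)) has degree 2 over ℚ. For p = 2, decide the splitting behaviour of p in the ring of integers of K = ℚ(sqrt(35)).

p ramifies

Since 35 ≢ 1 mod 4, the ring of integers is ℤ[√35] with discriminant 4·35 = 140.
2 divides disc(K) = 140, so 2 ramifies.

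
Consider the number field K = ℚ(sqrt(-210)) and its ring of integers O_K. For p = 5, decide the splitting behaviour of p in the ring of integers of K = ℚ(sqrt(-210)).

d = -210 ≡ 2 (mod 4), so O_K = ℤ[√-210] and disc(K) = 4d = -840.
disc(K) = -840 = 5·(-168), so p = 5 is ramified.

ramified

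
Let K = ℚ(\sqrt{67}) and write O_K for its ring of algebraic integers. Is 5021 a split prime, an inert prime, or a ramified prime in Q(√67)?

d = 67 ≡ 3 (mod 4), so O_K = ℤ[√67] and disc(K) = 4d = 268.
disc(K) = 268 is not divisible by 5021; 5021 is unramified.
Compute (67/5021) via Euler: 67^((5021-1)/2) mod 5021 = 5020, so (67/5021) = -1.
d is a non-residue mod p, hence 5021 remains inert in O_K.

inert — (5021) stays prime in O_K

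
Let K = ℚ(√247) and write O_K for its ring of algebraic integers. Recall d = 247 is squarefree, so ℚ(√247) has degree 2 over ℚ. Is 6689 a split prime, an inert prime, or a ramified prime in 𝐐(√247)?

inert — (6689) stays prime in O_K

d = 247 ≡ 3 (mod 4), so O_K = ℤ[√247] and disc(K) = 4d = 988.
Since gcd(6689, 988) = 1 the prime 6689 does not ramify.
Compute (247/6689) via Euler: 247^((6689-1)/2) mod 6689 = 6688, so (247/6689) = -1.
d is a non-residue mod p, hence 6689 remains inert in O_K.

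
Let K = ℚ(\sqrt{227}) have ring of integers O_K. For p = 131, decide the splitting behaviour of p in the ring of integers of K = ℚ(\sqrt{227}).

p is inert

227 mod 4 = 3, hence disc K = 4·227 = 908 and O_K = ℤ[√227].
Since gcd(131, 908) = 1 the prime 131 does not ramify.
Compute (227/131) via Euler: 96^((131-1)/2) mod 131 = 130, so (227/131) = -1.
Legendre symbol -1 ⇒ 131 is inert.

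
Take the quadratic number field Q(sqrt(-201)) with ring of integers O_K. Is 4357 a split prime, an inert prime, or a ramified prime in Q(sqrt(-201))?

d = -201 ≡ 3 (mod 4), so O_K = ℤ[√-201] and disc(K) = 4d = -804.
Since gcd(4357, -804) = 1 the prime 4357 does not ramify.
Euler's criterion: (-201)^2178 mod 4357 = 4356. Thus (-201|4357) = -1.
(-201/4357) = -1, so 4357 is inert.

inert — (4357) stays prime in O_K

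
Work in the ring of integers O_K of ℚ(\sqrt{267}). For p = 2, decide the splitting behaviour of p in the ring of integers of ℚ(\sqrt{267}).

267 mod 4 = 3, hence disc K = 4·267 = 1068 and O_K = ℤ[√267].
2 divides disc(K) = 1068, so 2 ramifies.

ramified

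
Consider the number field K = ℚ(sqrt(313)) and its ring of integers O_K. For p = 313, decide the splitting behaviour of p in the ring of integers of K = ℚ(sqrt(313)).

p ramifies

313 mod 4 = 1, hence disc K = 313 and O_K = ℤ[(1+√313)/2].
Ramification test: 313 | 313. The prime 313 ramifies in K.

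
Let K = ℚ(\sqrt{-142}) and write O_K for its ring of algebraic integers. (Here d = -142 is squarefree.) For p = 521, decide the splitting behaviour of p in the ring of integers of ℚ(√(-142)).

d = -142 ≡ 2 (mod 4), so O_K = ℤ[√-142] and disc(K) = 4d = -568.
disc(K) = -568 is not divisible by 521; 521 is unramified.
Legendre symbol by Euler's criterion: (-142/521) ≡ (-142)^260 ≡ 1 (mod 521), i.e. (-142/521) = 1.
d is a quadratic residue mod p, hence 521 splits in O_K.

split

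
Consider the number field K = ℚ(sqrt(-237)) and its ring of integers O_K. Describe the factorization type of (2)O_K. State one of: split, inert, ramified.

-237 mod 4 = 3, hence disc K = 4·(-237) = -948 and O_K = ℤ[√-237].
disc(K) = -948 = 2·(-474), so p = 2 is ramified.

ramified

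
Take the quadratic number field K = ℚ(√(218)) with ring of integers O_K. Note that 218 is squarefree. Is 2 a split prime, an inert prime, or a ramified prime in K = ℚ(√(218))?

d = 218 ≡ 2 (mod 4), so O_K = ℤ[√218] and disc(K) = 4d = 872.
2 divides disc(K) = 872, so 2 ramifies.

ramifies in O_K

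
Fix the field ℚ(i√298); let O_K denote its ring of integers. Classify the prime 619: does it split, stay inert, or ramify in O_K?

remains prime (inert)

-298 mod 4 = 2, hence disc K = 4·(-298) = -1192 and O_K = ℤ[√-298].
disc(K) = -1192 is not divisible by 619; 619 is unramified.
Legendre symbol by Euler's criterion: (-298/619) ≡ (-298)^309 ≡ 618 (mod 619), i.e. (-298/619) = -1.
d is a non-residue mod p, hence 619 remains inert in O_K.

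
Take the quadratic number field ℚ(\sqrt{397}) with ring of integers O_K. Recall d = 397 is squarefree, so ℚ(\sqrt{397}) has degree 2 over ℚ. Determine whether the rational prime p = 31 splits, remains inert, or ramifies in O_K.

Since 397 ≡ 1 mod 4, the ring of integers is ℤ[(1+√397)/2] with discriminant 397.
31 ∤ 397, so 31 is unramified.
Euler's criterion: 397^15 mod 31 = 1. Thus (397|31) = 1.
(397/31) = 1, so 31 splits.

splits completely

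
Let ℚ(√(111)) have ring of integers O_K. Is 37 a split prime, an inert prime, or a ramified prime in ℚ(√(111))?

111 mod 4 = 3, hence disc K = 4·111 = 444 and O_K = ℤ[√111].
disc(K) = 444 = 37·12, so p = 37 is ramified.

ramified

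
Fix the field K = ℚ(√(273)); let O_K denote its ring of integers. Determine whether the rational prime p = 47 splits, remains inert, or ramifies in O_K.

d = 273 ≡ 1 (mod 4), so O_K = ℤ[(1+√273)/2] and disc(K) = d = 273.
47 ∤ 273, so 47 is unramified.
Compute (273/47) via Euler: 38^((47-1)/2) mod 47 = 46, so (273/47) = -1.
Legendre symbol -1 ⇒ 47 is inert.

remains prime (inert)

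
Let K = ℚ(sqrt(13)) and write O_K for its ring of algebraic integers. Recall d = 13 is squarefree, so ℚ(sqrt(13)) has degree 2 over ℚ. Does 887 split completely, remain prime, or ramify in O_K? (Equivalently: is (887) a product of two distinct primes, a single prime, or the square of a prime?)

p splits

d = 13 ≡ 1 (mod 4), so O_K = ℤ[(1+√13)/2] and disc(K) = d = 13.
Since gcd(887, 13) = 1 the prime 887 does not ramify.
(13/887) = 13^443 mod 887 = 1, giving Legendre symbol 1.
Legendre symbol 1 ⇒ 887 is split.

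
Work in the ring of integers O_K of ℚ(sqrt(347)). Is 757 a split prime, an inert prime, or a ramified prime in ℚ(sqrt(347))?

p is inert

d = 347 ≡ 3 (mod 4), so O_K = ℤ[√347] and disc(K) = 4d = 1388.
disc(K) = 1388 is not divisible by 757; 757 is unramified.
Compute (347/757) via Euler: 347^((757-1)/2) mod 757 = 756, so (347/757) = -1.
Legendre symbol -1 ⇒ 757 is inert.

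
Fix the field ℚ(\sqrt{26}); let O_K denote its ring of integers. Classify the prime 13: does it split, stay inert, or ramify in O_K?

d = 26 ≡ 2 (mod 4), so O_K = ℤ[√26] and disc(K) = 4d = 104.
13 divides disc(K) = 104, so 13 ramifies.

p ramifies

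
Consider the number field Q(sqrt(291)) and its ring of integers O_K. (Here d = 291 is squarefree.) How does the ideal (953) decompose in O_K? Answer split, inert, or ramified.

split

Since 291 ≢ 1 mod 4, the ring of integers is ℤ[√291] with discriminant 4·291 = 1164.
Since gcd(953, 1164) = 1 the prime 953 does not ramify.
Legendre symbol by Euler's criterion: (291/953) ≡ 291^476 ≡ 1 (mod 953), i.e. (291/953) = 1.
(291/953) = 1, so 953 splits.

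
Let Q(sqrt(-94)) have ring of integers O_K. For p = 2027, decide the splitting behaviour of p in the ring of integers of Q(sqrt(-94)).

Since -94 ≢ 1 mod 4, the ring of integers is ℤ[√-94] with discriminant 4·(-94) = -376.
Since gcd(2027, -376) = 1 the prime 2027 does not ramify.
Compute (-94/2027) via Euler: 1933^((2027-1)/2) mod 2027 = 2026, so (-94/2027) = -1.
d is a non-residue mod p, hence 2027 remains inert in O_K.

inert — (2027) stays prime in O_K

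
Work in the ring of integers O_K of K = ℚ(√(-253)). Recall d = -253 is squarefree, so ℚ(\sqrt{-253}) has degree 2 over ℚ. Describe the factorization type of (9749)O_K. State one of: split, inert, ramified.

d = -253 ≡ 3 (mod 4), so O_K = ℤ[√-253] and disc(K) = 4d = -1012.
9749 ∤ -1012, so 9749 is unramified.
Legendre symbol by Euler's criterion: (-253/9749) ≡ (-253)^4874 ≡ 9748 (mod 9749), i.e. (-253/9749) = -1.
Legendre symbol -1 ⇒ 9749 is inert.

inert — (9749) stays prime in O_K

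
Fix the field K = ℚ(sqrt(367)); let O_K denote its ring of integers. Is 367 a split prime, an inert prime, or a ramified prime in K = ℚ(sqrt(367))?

367 mod 4 = 3, hence disc K = 4·367 = 1468 and O_K = ℤ[√367].
367 divides disc(K) = 1468, so 367 ramifies.

p ramifies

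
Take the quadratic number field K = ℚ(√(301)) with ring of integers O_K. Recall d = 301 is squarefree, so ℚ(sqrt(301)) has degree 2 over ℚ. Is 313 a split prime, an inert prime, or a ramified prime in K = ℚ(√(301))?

split

d = 301 ≡ 1 (mod 4), so O_K = ℤ[(1+√301)/2] and disc(K) = d = 301.
Since gcd(313, 301) = 1 the prime 313 does not ramify.
(301/313) = 301^156 mod 313 = 1, giving Legendre symbol 1.
d is a quadratic residue mod p, hence 313 splits in O_K.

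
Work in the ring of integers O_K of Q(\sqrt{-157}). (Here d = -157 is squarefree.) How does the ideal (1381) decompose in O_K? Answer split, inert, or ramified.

-157 mod 4 = 3, hence disc K = 4·(-157) = -628 and O_K = ℤ[√-157].
disc(K) = -628 is not divisible by 1381; 1381 is unramified.
Euler's criterion: (-157)^690 mod 1381 = 1380. Thus (-157|1381) = -1.
Legendre symbol -1 ⇒ 1381 is inert.

p is inert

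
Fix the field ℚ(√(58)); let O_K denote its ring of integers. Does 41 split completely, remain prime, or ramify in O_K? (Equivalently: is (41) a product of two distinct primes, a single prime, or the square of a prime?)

Since 58 ≢ 1 mod 4, the ring of integers is ℤ[√58] with discriminant 4·58 = 232.
disc(K) = 232 is not divisible by 41; 41 is unramified.
Compute (58/41) via Euler: 17^((41-1)/2) mod 41 = 40, so (58/41) = -1.
Legendre symbol -1 ⇒ 41 is inert.

inert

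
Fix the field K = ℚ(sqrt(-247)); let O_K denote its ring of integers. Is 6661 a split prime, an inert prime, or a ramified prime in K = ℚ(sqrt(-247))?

inert — (6661) stays prime in O_K

Since -247 ≡ 1 mod 4, the ring of integers is ℤ[(1+√-247)/2] with discriminant -247.
6661 ∤ -247, so 6661 is unramified.
Compute (-247/6661) via Euler: 6414^((6661-1)/2) mod 6661 = 6660, so (-247/6661) = -1.
Legendre symbol -1 ⇒ 6661 is inert.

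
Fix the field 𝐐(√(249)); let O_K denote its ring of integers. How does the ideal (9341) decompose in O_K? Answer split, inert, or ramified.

split

Since 249 ≡ 1 mod 4, the ring of integers is ℤ[(1+√249)/2] with discriminant 249.
disc(K) = 249 is not divisible by 9341; 9341 is unramified.
Legendre symbol by Euler's criterion: (249/9341) ≡ 249^4670 ≡ 1 (mod 9341), i.e. (249/9341) = 1.
(249/9341) = 1, so 9341 splits.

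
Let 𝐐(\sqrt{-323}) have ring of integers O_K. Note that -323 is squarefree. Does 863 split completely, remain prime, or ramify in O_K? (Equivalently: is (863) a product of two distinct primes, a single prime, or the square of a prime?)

p is inert

d = -323 ≡ 1 (mod 4), so O_K = ℤ[(1+√-323)/2] and disc(K) = d = -323.
863 ∤ -323, so 863 is unramified.
Euler's criterion: (-323)^431 mod 863 = 862. Thus (-323|863) = -1.
Legendre symbol -1 ⇒ 863 is inert.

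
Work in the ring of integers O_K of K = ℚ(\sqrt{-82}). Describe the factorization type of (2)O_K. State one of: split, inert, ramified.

-82 mod 4 = 2, hence disc K = 4·(-82) = -328 and O_K = ℤ[√-82].
2 divides disc(K) = -328, so 2 ramifies.

ramifies in O_K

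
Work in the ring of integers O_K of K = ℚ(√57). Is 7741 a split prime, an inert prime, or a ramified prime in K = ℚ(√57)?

inert

Since 57 ≡ 1 mod 4, the ring of integers is ℤ[(1+√57)/2] with discriminant 57.
7741 ∤ 57, so 7741 is unramified.
(57/7741) = 57^3870 mod 7741 = 7740, giving Legendre symbol -1.
d is a non-residue mod p, hence 7741 remains inert in O_K.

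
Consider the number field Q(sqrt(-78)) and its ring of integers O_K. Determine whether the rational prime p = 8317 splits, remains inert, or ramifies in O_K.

d = -78 ≡ 2 (mod 4), so O_K = ℤ[√-78] and disc(K) = 4d = -312.
8317 ∤ -312, so 8317 is unramified.
Euler's criterion: (-78)^4158 mod 8317 = 8316. Thus (-78|8317) = -1.
(-78/8317) = -1, so 8317 is inert.

inert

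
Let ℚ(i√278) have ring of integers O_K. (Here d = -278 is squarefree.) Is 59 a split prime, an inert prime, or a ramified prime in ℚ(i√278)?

-278 mod 4 = 2, hence disc K = 4·(-278) = -1112 and O_K = ℤ[√-278].
Since gcd(59, -1112) = 1 the prime 59 does not ramify.
Compute (-278/59) via Euler: 17^((59-1)/2) mod 59 = 1, so (-278/59) = 1.
(-278/59) = 1, so 59 splits.

splits completely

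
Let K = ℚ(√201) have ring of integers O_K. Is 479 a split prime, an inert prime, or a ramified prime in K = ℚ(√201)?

inert

201 mod 4 = 1, hence disc K = 201 and O_K = ℤ[(1+√201)/2].
disc(K) = 201 is not divisible by 479; 479 is unramified.
Compute (201/479) via Euler: 201^((479-1)/2) mod 479 = 478, so (201/479) = -1.
Legendre symbol -1 ⇒ 479 is inert.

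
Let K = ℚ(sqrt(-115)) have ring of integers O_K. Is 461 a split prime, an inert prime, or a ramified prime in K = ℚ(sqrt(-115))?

splits completely

-115 mod 4 = 1, hence disc K = -115 and O_K = ℤ[(1+√-115)/2].
461 ∤ -115, so 461 is unramified.
(-115/461) = 346^230 mod 461 = 1, giving Legendre symbol 1.
d is a quadratic residue mod p, hence 461 splits in O_K.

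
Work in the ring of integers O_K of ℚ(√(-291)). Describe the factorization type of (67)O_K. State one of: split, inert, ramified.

-291 mod 4 = 1, hence disc K = -291 and O_K = ℤ[(1+√-291)/2].
disc(K) = -291 is not divisible by 67; 67 is unramified.
Euler's criterion: (-291)^33 mod 67 = 66. Thus (-291|67) = -1.
Legendre symbol -1 ⇒ 67 is inert.

67 remains inert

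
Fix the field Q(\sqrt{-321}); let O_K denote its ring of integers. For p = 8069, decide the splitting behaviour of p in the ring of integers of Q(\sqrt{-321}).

d = -321 ≡ 3 (mod 4), so O_K = ℤ[√-321] and disc(K) = 4d = -1284.
8069 ∤ -1284, so 8069 is unramified.
Legendre symbol by Euler's criterion: (-321/8069) ≡ (-321)^4034 ≡ 8068 (mod 8069), i.e. (-321/8069) = -1.
d is a non-residue mod p, hence 8069 remains inert in O_K.

inert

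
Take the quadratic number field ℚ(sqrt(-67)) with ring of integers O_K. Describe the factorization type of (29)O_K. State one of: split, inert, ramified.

-67 mod 4 = 1, hence disc K = -67 and O_K = ℤ[(1+√-67)/2].
29 ∤ -67, so 29 is unramified.
(-67/29) = 20^14 mod 29 = 1, giving Legendre symbol 1.
Legendre symbol 1 ⇒ 29 is split.

split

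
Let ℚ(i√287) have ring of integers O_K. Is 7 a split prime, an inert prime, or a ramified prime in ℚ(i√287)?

7 is ramified

Since -287 ≡ 1 mod 4, the ring of integers is ℤ[(1+√-287)/2] with discriminant -287.
disc(K) = -287 = 7·(-41), so p = 7 is ramified.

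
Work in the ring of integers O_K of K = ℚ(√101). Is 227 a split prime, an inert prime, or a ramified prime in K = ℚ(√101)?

d = 101 ≡ 1 (mod 4), so O_K = ℤ[(1+√101)/2] and disc(K) = d = 101.
227 ∤ 101, so 227 is unramified.
Compute (101/227) via Euler: 101^((227-1)/2) mod 227 = 1, so (101/227) = 1.
d is a quadratic residue mod p, hence 227 splits in O_K.

227 splits in O_K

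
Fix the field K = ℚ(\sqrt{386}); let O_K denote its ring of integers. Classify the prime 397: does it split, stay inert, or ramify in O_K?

split — (397) = 𝔭₁𝔭₂ with 𝔭₁ ≠ 𝔭₂

d = 386 ≡ 2 (mod 4), so O_K = ℤ[√386] and disc(K) = 4d = 1544.
397 ∤ 1544, so 397 is unramified.
Legendre symbol by Euler's criterion: (386/397) ≡ 386^198 ≡ 1 (mod 397), i.e. (386/397) = 1.
(386/397) = 1, so 397 splits.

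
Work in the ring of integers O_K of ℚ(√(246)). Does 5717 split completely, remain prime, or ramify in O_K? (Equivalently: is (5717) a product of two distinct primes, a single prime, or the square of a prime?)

splits completely

Since 246 ≢ 1 mod 4, the ring of integers is ℤ[√246] with discriminant 4·246 = 984.
Since gcd(5717, 984) = 1 the prime 5717 does not ramify.
Legendre symbol by Euler's criterion: (246/5717) ≡ 246^2858 ≡ 1 (mod 5717), i.e. (246/5717) = 1.
d is a quadratic residue mod p, hence 5717 splits in O_K.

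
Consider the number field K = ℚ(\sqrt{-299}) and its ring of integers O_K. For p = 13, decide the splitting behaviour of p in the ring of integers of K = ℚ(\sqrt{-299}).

ramified

Since -299 ≡ 1 mod 4, the ring of integers is ℤ[(1+√-299)/2] with discriminant -299.
13 divides disc(K) = -299, so 13 ramifies.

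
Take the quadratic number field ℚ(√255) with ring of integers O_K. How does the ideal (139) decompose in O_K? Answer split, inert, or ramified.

Since 255 ≢ 1 mod 4, the ring of integers is ℤ[√255] with discriminant 4·255 = 1020.
Since gcd(139, 1020) = 1 the prime 139 does not ramify.
Compute (255/139) via Euler: 116^((139-1)/2) mod 139 = 1, so (255/139) = 1.
(255/139) = 1, so 139 splits.

split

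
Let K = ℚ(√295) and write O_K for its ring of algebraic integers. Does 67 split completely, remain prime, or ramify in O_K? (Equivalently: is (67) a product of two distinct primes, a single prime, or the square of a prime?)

inert — (67) stays prime in O_K

Since 295 ≢ 1 mod 4, the ring of integers is ℤ[√295] with discriminant 4·295 = 1180.
disc(K) = 1180 is not divisible by 67; 67 is unramified.
Compute (295/67) via Euler: 27^((67-1)/2) mod 67 = 66, so (295/67) = -1.
Legendre symbol -1 ⇒ 67 is inert.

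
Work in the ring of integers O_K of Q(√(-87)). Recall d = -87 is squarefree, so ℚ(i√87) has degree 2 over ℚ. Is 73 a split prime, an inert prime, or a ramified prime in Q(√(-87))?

-87 mod 4 = 1, hence disc K = -87 and O_K = ℤ[(1+√-87)/2].
73 ∤ -87, so 73 is unramified.
Compute (-87/73) via Euler: 59^((73-1)/2) mod 73 = 72, so (-87/73) = -1.
(-87/73) = -1, so 73 is inert.

inert — (73) stays prime in O_K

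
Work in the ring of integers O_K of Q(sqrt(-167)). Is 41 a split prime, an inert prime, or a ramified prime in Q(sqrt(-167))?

remains prime (inert)

d = -167 ≡ 1 (mod 4), so O_K = ℤ[(1+√-167)/2] and disc(K) = d = -167.
41 ∤ -167, so 41 is unramified.
Euler's criterion: (-167)^20 mod 41 = 40. Thus (-167|41) = -1.
(-167/41) = -1, so 41 is inert.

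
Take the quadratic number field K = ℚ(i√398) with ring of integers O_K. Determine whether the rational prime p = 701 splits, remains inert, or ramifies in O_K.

Since -398 ≢ 1 mod 4, the ring of integers is ℤ[√-398] with discriminant 4·(-398) = -1592.
701 ∤ -1592, so 701 is unramified.
Legendre symbol by Euler's criterion: (-398/701) ≡ (-398)^350 ≡ 700 (mod 701), i.e. (-398/701) = -1.
(-398/701) = -1, so 701 is inert.

remains prime (inert)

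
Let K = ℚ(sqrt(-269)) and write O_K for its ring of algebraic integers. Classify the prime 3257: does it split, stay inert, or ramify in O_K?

Since -269 ≢ 1 mod 4, the ring of integers is ℤ[√-269] with discriminant 4·(-269) = -1076.
3257 ∤ -1076, so 3257 is unramified.
Compute (-269/3257) via Euler: 2988^((3257-1)/2) mod 3257 = 3256, so (-269/3257) = -1.
Legendre symbol -1 ⇒ 3257 is inert.

inert — (3257) stays prime in O_K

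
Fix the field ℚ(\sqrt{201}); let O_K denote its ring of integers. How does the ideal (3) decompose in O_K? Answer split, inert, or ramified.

201 mod 4 = 1, hence disc K = 201 and O_K = ℤ[(1+√201)/2].
disc(K) = 201 = 3·67, so p = 3 is ramified.

p ramifies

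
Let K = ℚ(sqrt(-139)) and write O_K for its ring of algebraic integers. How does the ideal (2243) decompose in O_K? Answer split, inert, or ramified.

remains prime (inert)

Since -139 ≡ 1 mod 4, the ring of integers is ℤ[(1+√-139)/2] with discriminant -139.
Since gcd(2243, -139) = 1 the prime 2243 does not ramify.
(-139/2243) = 2104^1121 mod 2243 = 2242, giving Legendre symbol -1.
d is a non-residue mod p, hence 2243 remains inert in O_K.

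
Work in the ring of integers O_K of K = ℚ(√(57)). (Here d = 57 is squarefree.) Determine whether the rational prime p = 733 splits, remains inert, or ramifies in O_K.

split

d = 57 ≡ 1 (mod 4), so O_K = ℤ[(1+√57)/2] and disc(K) = d = 57.
Since gcd(733, 57) = 1 the prime 733 does not ramify.
Euler's criterion: 57^366 mod 733 = 1. Thus (57|733) = 1.
Legendre symbol 1 ⇒ 733 is split.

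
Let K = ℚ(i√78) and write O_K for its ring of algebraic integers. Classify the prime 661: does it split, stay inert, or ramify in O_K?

Since -78 ≢ 1 mod 4, the ring of integers is ℤ[√-78] with discriminant 4·(-78) = -312.
disc(K) = -312 is not divisible by 661; 661 is unramified.
Compute (-78/661) via Euler: 583^((661-1)/2) mod 661 = 1, so (-78/661) = 1.
d is a quadratic residue mod p, hence 661 splits in O_K.

p splits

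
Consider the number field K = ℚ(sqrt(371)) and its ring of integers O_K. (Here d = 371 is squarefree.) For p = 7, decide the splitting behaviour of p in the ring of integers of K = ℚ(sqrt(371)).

Since 371 ≢ 1 mod 4, the ring of integers is ℤ[√371] with discriminant 4·371 = 1484.
Ramification test: 7 | 1484. The prime 7 ramifies in K.

ramified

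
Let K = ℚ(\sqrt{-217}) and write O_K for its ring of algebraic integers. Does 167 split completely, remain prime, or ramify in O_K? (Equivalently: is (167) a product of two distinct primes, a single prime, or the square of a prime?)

d = -217 ≡ 3 (mod 4), so O_K = ℤ[√-217] and disc(K) = 4d = -868.
disc(K) = -868 is not divisible by 167; 167 is unramified.
(-217/167) = 117^83 mod 167 = 166, giving Legendre symbol -1.
Legendre symbol -1 ⇒ 167 is inert.

remains prime (inert)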